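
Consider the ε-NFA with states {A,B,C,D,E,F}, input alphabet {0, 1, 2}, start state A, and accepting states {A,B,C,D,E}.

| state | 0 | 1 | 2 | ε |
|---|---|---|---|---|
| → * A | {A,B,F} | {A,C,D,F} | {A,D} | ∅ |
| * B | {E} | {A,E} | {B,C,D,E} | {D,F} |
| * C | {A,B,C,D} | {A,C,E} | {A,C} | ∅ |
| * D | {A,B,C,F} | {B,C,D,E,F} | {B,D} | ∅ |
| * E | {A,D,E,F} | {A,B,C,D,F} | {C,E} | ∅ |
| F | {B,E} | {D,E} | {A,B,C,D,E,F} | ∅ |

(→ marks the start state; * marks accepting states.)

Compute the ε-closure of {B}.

{B,D,F}

Begin with {B}.
B →ε {D,F}; add D, F.
ε-closure = {B,D,F}.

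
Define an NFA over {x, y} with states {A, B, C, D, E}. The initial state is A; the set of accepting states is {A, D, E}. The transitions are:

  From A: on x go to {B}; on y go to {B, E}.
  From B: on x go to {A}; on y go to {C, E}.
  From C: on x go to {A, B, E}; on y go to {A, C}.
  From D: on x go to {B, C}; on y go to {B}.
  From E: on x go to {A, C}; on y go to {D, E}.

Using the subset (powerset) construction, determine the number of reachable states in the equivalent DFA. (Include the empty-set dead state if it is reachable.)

Start state of the DFA: {A}.
{A} --x--> {B}  [new]
{A} --y--> {B, E}  [new]
{B} --x--> {A}  [seen]
{B} --y--> {C, E}  [new]
{B, E} --x--> {A, C}  [new]
{B, E} --y--> {C, D, E}  [new]
{C, E} --x--> {A, B, C, E}  [new]
{C, E} --y--> {A, C, D, E}  [new]
{A, C} --x--> {A, B, E}  [new]
{A, C} --y--> {A, B, C, E}  [seen]
{C, D, E} --x--> {A, B, C, E}  [seen]
{C, D, E} --y--> {A, B, C, D, E}  [new]
{A, B, C, E} --x--> {A, B, C, E}  [seen]
{A, B, C, E} --y--> {A, B, C, D, E}  [seen]
{A, C, D, E} --x--> {A, B, C, E}  [seen]
{A, C, D, E} --y--> {A, B, C, D, E}  [seen]
{A, B, E} --x--> {A, B, C}  [new]
{A, B, E} --y--> {B, C, D, E}  [new]
{A, B, C, D, E} --x--> {A, B, C, E}  [seen]
{A, B, C, D, E} --y--> {A, B, C, D, E}  [seen]
{A, B, C} --x--> {A, B, E}  [seen]
{A, B, C} --y--> {A, B, C, E}  [seen]
{B, C, D, E} --x--> {A, B, C, E}  [seen]
{B, C, D, E} --y--> {A, B, C, D, E}  [seen]
Reachable DFA states: {A}, {B}, {B, E}, {C, E}, {A, C}, {C, D, E}, {A, B, C, E}, {A, C, D, E}, {A, B, E}, {A, B, C, D, E}, {A, B, C}, {B, C, D, E}.

12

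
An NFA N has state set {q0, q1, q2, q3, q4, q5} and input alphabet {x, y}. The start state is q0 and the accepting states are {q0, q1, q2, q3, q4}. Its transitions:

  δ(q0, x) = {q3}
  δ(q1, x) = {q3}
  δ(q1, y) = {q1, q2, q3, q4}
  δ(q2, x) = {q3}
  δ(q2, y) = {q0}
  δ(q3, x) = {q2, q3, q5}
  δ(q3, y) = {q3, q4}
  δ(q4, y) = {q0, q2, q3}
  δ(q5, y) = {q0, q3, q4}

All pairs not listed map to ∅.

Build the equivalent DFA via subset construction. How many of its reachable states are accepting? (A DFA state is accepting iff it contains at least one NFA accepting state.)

Start state of the DFA: {q0}.
{q0} --x--> {q3}  [new]
{q0} --y--> ∅  [new]
{q3} --x--> {q2, q3, q5}  [new]
{q3} --y--> {q3, q4}  [new]
∅ --x--> ∅  [seen]
∅ --y--> ∅  [seen]
{q2, q3, q5} --x--> {q2, q3, q5}  [seen]
{q2, q3, q5} --y--> {q0, q3, q4}  [new]
{q3, q4} --x--> {q2, q3, q5}  [seen]
{q3, q4} --y--> {q0, q2, q3, q4}  [new]
{q0, q3, q4} --x--> {q2, q3, q5}  [seen]
{q0, q3, q4} --y--> {q0, q2, q3, q4}  [seen]
{q0, q2, q3, q4} --x--> {q2, q3, q5}  [seen]
{q0, q2, q3, q4} --y--> {q0, q2, q3, q4}  [seen]
Reachable DFA states: {q0}, {q3}, ∅, {q2, q3, q5}, {q3, q4}, {q0, q3, q4}, {q0, q2, q3, q4}.
Accepting DFA states (contain an NFA accepting state): {q0}, {q3}, {q2, q3, q5}, {q3, q4}, {q0, q3, q4}, {q0, q2, q3, q4}.

6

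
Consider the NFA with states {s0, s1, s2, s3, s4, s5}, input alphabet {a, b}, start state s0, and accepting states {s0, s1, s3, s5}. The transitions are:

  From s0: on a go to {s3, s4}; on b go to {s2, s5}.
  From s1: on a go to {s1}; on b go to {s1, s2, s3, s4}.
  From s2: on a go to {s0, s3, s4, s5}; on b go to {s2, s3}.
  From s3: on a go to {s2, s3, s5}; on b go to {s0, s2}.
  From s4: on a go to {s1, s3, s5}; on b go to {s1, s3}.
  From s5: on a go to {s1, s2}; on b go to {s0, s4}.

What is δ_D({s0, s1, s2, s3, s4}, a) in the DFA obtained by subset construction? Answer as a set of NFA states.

{s0, s1, s2, s3, s4, s5}

δ(s0,a) = {s3, s4}; δ(s1,a) = {s1}; δ(s2,a) = {s0, s3, s4, s5}; δ(s3,a) = {s2, s3, s5}; δ(s4,a) = {s1, s3, s5}.
Union: {s0, s1, s2, s3, s4, s5}.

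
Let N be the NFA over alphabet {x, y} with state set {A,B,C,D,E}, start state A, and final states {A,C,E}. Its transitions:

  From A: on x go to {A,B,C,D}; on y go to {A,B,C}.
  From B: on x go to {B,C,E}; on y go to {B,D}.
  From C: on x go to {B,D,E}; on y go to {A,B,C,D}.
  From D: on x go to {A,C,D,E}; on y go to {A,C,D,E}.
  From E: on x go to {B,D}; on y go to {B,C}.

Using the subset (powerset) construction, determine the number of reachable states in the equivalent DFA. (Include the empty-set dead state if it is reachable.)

Start state of the DFA: {A}.
{A} --x--> {A,B,C,D}  [new]
{A} --y--> {A,B,C}  [new]
{A,B,C,D} --x--> {A,B,C,D,E}  [new]
{A,B,C,D} --y--> {A,B,C,D,E}  [seen]
{A,B,C} --x--> {A,B,C,D,E}  [seen]
{A,B,C} --y--> {A,B,C,D}  [seen]
{A,B,C,D,E} --x--> {A,B,C,D,E}  [seen]
{A,B,C,D,E} --y--> {A,B,C,D,E}  [seen]
Reachable DFA states: {A}, {A,B,C,D}, {A,B,C}, {A,B,C,D,E}.

4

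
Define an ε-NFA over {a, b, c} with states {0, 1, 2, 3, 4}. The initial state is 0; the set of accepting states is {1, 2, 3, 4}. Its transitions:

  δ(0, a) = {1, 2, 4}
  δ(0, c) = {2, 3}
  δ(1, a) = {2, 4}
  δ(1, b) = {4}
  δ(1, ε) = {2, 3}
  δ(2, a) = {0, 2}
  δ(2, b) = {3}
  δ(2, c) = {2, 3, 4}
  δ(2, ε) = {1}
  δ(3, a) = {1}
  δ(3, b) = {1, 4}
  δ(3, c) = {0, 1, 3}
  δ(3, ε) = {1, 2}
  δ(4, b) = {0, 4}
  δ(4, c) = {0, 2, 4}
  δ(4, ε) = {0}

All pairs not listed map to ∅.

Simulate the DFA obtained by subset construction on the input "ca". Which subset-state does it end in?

Start: {0}.
δ(0,c) = {2, 3}.
Union: {2, 3}.
ε-closure gives {1, 2, 3}.
After c: {1, 2, 3}.
δ(1,a) = {2, 4}; δ(2,a) = {0, 2}; δ(3,a) = {1}.
Union: {0, 1, 2, 4}.
ε-closure gives {0, 1, 2, 3, 4}.
After a: {0, 1, 2, 3, 4}.

{0, 1, 2, 3, 4}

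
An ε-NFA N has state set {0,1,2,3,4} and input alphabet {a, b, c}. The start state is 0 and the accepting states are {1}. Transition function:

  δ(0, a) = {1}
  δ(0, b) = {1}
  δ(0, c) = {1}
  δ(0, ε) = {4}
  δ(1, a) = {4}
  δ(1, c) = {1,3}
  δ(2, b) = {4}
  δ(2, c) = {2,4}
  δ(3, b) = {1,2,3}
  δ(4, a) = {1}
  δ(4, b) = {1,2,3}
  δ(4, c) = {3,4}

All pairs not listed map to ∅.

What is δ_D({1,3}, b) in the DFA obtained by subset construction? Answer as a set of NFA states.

δ(1,b) = ∅; δ(3,b) = {1,2,3}.
Union: {1,2,3}.

{1,2,3}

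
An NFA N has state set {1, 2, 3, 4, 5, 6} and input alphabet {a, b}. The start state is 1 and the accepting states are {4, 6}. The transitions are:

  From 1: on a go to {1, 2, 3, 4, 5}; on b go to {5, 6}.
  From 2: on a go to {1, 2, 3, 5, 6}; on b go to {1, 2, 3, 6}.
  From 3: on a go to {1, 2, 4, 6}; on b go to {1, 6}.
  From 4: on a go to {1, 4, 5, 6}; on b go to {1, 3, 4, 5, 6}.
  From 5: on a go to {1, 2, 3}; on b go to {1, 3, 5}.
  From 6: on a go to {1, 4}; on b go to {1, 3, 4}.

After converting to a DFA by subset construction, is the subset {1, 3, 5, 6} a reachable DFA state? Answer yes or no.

Start state of the DFA: {1}.
{1} --a--> {1, 2, 3, 4, 5}  [new]
{1} --b--> {5, 6}  [new]
{1, 2, 3, 4, 5} --a--> {1, 2, 3, 4, 5, 6}  [new]
{1, 2, 3, 4, 5} --b--> {1, 2, 3, 4, 5, 6}  [seen]
{5, 6} --a--> {1, 2, 3, 4}  [new]
{5, 6} --b--> {1, 3, 4, 5}  [new]
{1, 2, 3, 4, 5, 6} --a--> {1, 2, 3, 4, 5, 6}  [seen]
{1, 2, 3, 4, 5, 6} --b--> {1, 2, 3, 4, 5, 6}  [seen]
{1, 2, 3, 4} --a--> {1, 2, 3, 4, 5, 6}  [seen]
{1, 2, 3, 4} --b--> {1, 2, 3, 4, 5, 6}  [seen]
{1, 3, 4, 5} --a--> {1, 2, 3, 4, 5, 6}  [seen]
{1, 3, 4, 5} --b--> {1, 3, 4, 5, 6}  [new]
{1, 3, 4, 5, 6} --a--> {1, 2, 3, 4, 5, 6}  [seen]
{1, 3, 4, 5, 6} --b--> {1, 3, 4, 5, 6}  [seen]
Reachable DFA states: {1}, {1, 2, 3, 4, 5}, {5, 6}, {1, 2, 3, 4, 5, 6}, {1, 2, 3, 4}, {1, 3, 4, 5}, {1, 3, 4, 5, 6}.
{1, 3, 5, 6} is not among them.

no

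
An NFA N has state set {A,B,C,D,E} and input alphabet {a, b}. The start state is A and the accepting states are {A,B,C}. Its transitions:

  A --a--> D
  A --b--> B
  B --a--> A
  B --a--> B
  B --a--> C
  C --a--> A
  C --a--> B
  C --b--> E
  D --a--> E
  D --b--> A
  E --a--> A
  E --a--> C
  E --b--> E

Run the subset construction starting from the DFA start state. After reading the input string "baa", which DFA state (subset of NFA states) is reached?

{A,B,C,D}

Start: {A}.
δ(A,b) = {B}.
Union: {B}.
After b: {B}.
δ(B,a) = {A,B,C}.
Union: {A,B,C}.
After a: {A,B,C}.
δ(A,a) = {D}; δ(B,a) = {A,B,C}; δ(C,a) = {A,B}.
Union: {A,B,C,D}.
After a: {A,B,C,D}.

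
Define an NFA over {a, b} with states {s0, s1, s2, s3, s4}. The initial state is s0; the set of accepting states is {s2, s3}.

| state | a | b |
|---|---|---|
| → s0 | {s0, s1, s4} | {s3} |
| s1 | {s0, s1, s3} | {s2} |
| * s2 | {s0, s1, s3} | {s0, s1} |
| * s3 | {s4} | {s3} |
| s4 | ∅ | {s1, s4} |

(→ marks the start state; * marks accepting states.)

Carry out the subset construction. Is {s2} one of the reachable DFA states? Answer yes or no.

Start state of the DFA: {s0}.
{s0} --a--> {s0, s1, s4}  [new]
{s0} --b--> {s3}  [new]
{s0, s1, s4} --a--> {s0, s1, s3, s4}  [new]
{s0, s1, s4} --b--> {s1, s2, s3, s4}  [new]
{s3} --a--> {s4}  [new]
{s3} --b--> {s3}  [seen]
{s0, s1, s3, s4} --a--> {s0, s1, s3, s4}  [seen]
{s0, s1, s3, s4} --b--> {s1, s2, s3, s4}  [seen]
{s1, s2, s3, s4} --a--> {s0, s1, s3, s4}  [seen]
{s1, s2, s3, s4} --b--> {s0, s1, s2, s3, s4}  [new]
{s4} --a--> ∅  [new]
{s4} --b--> {s1, s4}  [new]
{s0, s1, s2, s3, s4} --a--> {s0, s1, s3, s4}  [seen]
{s0, s1, s2, s3, s4} --b--> {s0, s1, s2, s3, s4}  [seen]
∅ --a--> ∅  [seen]
∅ --b--> ∅  [seen]
{s1, s4} --a--> {s0, s1, s3}  [new]
{s1, s4} --b--> {s1, s2, s4}  [new]
{s0, s1, s3} --a--> {s0, s1, s3, s4}  [seen]
{s0, s1, s3} --b--> {s2, s3}  [new]
{s1, s2, s4} --a--> {s0, s1, s3}  [seen]
{s1, s2, s4} --b--> {s0, s1, s2, s4}  [new]
{s2, s3} --a--> {s0, s1, s3, s4}  [seen]
{s2, s3} --b--> {s0, s1, s3}  [seen]
{s0, s1, s2, s4} --a--> {s0, s1, s3, s4}  [seen]
{s0, s1, s2, s4} --b--> {s0, s1, s2, s3, s4}  [seen]
Reachable DFA states: {s0}, {s0, s1, s4}, {s3}, {s0, s1, s3, s4}, {s1, s2, s3, s4}, {s4}, {s0, s1, s2, s3, s4}, ∅, {s1, s4}, {s0, s1, s3}, {s1, s2, s4}, {s2, s3}, {s0, s1, s2, s4}.
{s2} is not among them.

no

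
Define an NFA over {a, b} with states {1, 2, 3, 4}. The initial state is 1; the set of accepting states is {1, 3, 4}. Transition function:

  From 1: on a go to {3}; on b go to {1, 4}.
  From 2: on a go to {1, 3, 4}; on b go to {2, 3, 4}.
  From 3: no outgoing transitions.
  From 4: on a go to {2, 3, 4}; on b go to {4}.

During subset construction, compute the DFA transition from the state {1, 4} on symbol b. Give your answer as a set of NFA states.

δ(1,b) = {1, 4}; δ(4,b) = {4}.
Union: {1, 4}.

{1, 4}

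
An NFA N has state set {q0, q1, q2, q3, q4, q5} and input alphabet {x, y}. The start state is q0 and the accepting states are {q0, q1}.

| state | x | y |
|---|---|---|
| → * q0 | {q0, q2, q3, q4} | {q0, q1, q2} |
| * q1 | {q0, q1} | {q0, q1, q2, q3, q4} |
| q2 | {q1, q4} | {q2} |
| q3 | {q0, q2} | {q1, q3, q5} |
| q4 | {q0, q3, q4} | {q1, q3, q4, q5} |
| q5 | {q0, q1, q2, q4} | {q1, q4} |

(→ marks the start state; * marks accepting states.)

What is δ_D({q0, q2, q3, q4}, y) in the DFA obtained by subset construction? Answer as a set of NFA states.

{q0, q1, q2, q3, q4, q5}

δ(q0,y) = {q0, q1, q2}; δ(q2,y) = {q2}; δ(q3,y) = {q1, q3, q5}; δ(q4,y) = {q1, q3, q4, q5}.
Union: {q0, q1, q2, q3, q4, q5}.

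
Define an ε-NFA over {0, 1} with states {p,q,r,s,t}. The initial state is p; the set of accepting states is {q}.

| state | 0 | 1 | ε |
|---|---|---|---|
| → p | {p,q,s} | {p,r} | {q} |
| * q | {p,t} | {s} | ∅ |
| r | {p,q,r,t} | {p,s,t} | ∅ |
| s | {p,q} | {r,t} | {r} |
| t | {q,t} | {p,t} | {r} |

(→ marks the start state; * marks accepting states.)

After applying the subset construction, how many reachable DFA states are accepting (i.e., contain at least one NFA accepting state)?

3

Start state of the DFA: {p,q} (ε-closure of the NFA start).
{p,q} --0--> {p,q,r,s,t}  [new]
{p,q} --1--> {p,q,r,s}  [new]
{p,q,r,s,t} --0--> {p,q,r,s,t}  [seen]
{p,q,r,s,t} --1--> {p,q,r,s,t}  [seen]
{p,q,r,s} --0--> {p,q,r,s,t}  [seen]
{p,q,r,s} --1--> {p,q,r,s,t}  [seen]
Reachable DFA states: {p,q}, {p,q,r,s,t}, {p,q,r,s}.
Accepting DFA states (contain an NFA accepting state): {p,q}, {p,q,r,s,t}, {p,q,r,s}.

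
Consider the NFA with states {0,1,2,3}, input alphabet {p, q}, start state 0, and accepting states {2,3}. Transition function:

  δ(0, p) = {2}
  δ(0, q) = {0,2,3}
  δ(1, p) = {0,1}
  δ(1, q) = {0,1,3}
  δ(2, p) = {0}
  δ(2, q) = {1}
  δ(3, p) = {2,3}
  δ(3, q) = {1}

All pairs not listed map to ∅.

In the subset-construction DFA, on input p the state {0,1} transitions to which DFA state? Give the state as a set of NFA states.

δ(0,p) = {2}; δ(1,p) = {0,1}.
Union: {0,1,2}.

{0,1,2}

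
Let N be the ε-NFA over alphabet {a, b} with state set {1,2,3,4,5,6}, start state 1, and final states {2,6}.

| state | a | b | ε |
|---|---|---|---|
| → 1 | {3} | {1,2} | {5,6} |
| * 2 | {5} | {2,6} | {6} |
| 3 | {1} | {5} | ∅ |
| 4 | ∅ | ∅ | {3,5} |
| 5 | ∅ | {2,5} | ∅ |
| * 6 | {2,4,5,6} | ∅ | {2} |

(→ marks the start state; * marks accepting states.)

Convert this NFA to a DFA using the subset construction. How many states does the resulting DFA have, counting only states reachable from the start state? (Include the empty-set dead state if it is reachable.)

4

Start state of the DFA: {1,2,5,6} (ε-closure of the NFA start).
{1,2,5,6} --a--> {2,3,4,5,6}  [new]
{1,2,5,6} --b--> {1,2,5,6}  [seen]
{2,3,4,5,6} --a--> {1,2,3,4,5,6}  [new]
{2,3,4,5,6} --b--> {2,5,6}  [new]
{1,2,3,4,5,6} --a--> {1,2,3,4,5,6}  [seen]
{1,2,3,4,5,6} --b--> {1,2,5,6}  [seen]
{2,5,6} --a--> {2,3,4,5,6}  [seen]
{2,5,6} --b--> {2,5,6}  [seen]
Reachable DFA states: {1,2,5,6}, {2,3,4,5,6}, {1,2,3,4,5,6}, {2,5,6}.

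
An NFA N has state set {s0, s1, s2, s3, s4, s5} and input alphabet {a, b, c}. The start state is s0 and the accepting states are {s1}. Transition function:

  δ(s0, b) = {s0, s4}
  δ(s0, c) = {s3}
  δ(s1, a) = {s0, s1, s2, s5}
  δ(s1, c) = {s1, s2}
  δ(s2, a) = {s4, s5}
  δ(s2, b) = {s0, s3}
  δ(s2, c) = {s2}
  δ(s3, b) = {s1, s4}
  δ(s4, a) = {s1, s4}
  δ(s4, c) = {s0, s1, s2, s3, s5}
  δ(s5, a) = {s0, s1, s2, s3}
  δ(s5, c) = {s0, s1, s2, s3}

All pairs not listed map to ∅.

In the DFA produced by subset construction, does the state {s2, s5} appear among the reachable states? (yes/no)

Start state of the DFA: {s0}.
{s0} --a--> ∅  [new]
{s0} --b--> {s0, s4}  [new]
{s0} --c--> {s3}  [new]
∅ --a--> ∅  [seen]
∅ --b--> ∅  [seen]
∅ --c--> ∅  [seen]
{s0, s4} --a--> {s1, s4}  [new]
{s0, s4} --b--> {s0, s4}  [seen]
{s0, s4} --c--> {s0, s1, s2, s3, s5}  [new]
{s3} --a--> ∅  [seen]
{s3} --b--> {s1, s4}  [seen]
{s3} --c--> ∅  [seen]
{s1, s4} --a--> {s0, s1, s2, s4, s5}  [new]
{s1, s4} --b--> ∅  [seen]
{s1, s4} --c--> {s0, s1, s2, s3, s5}  [seen]
{s0, s1, s2, s3, s5} --a--> {s0, s1, s2, s3, s4, s5}  [new]
{s0, s1, s2, s3, s5} --b--> {s0, s1, s3, s4}  [new]
{s0, s1, s2, s3, s5} --c--> {s0, s1, s2, s3}  [new]
{s0, s1, s2, s4, s5} --a--> {s0, s1, s2, s3, s4, s5}  [seen]
{s0, s1, s2, s4, s5} --b--> {s0, s3, s4}  [new]
{s0, s1, s2, s4, s5} --c--> {s0, s1, s2, s3, s5}  [seen]
{s0, s1, s2, s3, s4, s5} --a--> {s0, s1, s2, s3, s4, s5}  [seen]
{s0, s1, s2, s3, s4, s5} --b--> {s0, s1, s3, s4}  [seen]
{s0, s1, s2, s3, s4, s5} --c--> {s0, s1, s2, s3, s5}  [seen]
{s0, s1, s3, s4} --a--> {s0, s1, s2, s4, s5}  [seen]
{s0, s1, s3, s4} --b--> {s0, s1, s4}  [new]
{s0, s1, s3, s4} --c--> {s0, s1, s2, s3, s5}  [seen]
{s0, s1, s2, s3} --a--> {s0, s1, s2, s4, s5}  [seen]
{s0, s1, s2, s3} --b--> {s0, s1, s3, s4}  [seen]
{s0, s1, s2, s3} --c--> {s1, s2, s3}  [new]
{s0, s3, s4} --a--> {s1, s4}  [seen]
{s0, s3, s4} --b--> {s0, s1, s4}  [seen]
{s0, s3, s4} --c--> {s0, s1, s2, s3, s5}  [seen]
{s0, s1, s4} --a--> {s0, s1, s2, s4, s5}  [seen]
{s0, s1, s4} --b--> {s0, s4}  [seen]
{s0, s1, s4} --c--> {s0, s1, s2, s3, s5}  [seen]
{s1, s2, s3} --a--> {s0, s1, s2, s4, s5}  [seen]
{s1, s2, s3} --b--> {s0, s1, s3, s4}  [seen]
{s1, s2, s3} --c--> {s1, s2}  [new]
{s1, s2} --a--> {s0, s1, s2, s4, s5}  [seen]
{s1, s2} --b--> {s0, s3}  [new]
{s1, s2} --c--> {s1, s2}  [seen]
{s0, s3} --a--> ∅  [seen]
{s0, s3} --b--> {s0, s1, s4}  [seen]
{s0, s3} --c--> {s3}  [seen]
Reachable DFA states: {s0}, ∅, {s0, s4}, {s3}, {s1, s4}, {s0, s1, s2, s3, s5}, {s0, s1, s2, s4, s5}, {s0, s1, s2, s3, s4, s5}, {s0, s1, s3, s4}, {s0, s1, s2, s3}, {s0, s3, s4}, {s0, s1, s4}, {s1, s2, s3}, {s1, s2}, {s0, s3}.
{s2, s5} is not among them.

no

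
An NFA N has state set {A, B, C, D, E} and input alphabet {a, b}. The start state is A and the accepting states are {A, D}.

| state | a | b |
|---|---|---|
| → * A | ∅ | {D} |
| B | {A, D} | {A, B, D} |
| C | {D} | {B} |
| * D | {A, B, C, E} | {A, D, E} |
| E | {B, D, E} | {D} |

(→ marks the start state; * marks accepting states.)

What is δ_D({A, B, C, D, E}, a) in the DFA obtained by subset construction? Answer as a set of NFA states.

δ(A,a) = ∅; δ(B,a) = {A, D}; δ(C,a) = {D}; δ(D,a) = {A, B, C, E}; δ(E,a) = {B, D, E}.
Union: {A, B, C, D, E}.

{A, B, C, D, E}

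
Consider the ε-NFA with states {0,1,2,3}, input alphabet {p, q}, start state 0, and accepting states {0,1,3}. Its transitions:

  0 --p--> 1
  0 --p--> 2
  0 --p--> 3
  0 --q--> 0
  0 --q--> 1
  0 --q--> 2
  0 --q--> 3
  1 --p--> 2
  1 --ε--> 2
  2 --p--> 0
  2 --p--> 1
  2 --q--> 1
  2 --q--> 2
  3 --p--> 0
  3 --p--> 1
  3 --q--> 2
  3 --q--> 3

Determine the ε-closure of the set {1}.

{1,2}

Begin with {1}.
1 →ε {2}; add 2.
ε-closure = {1,2}.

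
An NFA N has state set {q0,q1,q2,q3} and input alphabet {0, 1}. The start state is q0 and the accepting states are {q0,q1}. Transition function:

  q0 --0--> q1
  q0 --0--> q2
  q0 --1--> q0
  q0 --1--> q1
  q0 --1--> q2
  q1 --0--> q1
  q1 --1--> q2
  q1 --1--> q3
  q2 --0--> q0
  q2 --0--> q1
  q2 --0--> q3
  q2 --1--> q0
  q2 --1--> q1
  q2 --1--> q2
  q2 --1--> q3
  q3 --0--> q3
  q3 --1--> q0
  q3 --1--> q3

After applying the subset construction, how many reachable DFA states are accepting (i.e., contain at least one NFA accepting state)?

6

Start state of the DFA: {q0}.
{q0} --0--> {q1,q2}  [new]
{q0} --1--> {q0,q1,q2}  [new]
{q1,q2} --0--> {q0,q1,q3}  [new]
{q1,q2} --1--> {q0,q1,q2,q3}  [new]
{q0,q1,q2} --0--> {q0,q1,q2,q3}  [seen]
{q0,q1,q2} --1--> {q0,q1,q2,q3}  [seen]
{q0,q1,q3} --0--> {q1,q2,q3}  [new]
{q0,q1,q3} --1--> {q0,q1,q2,q3}  [seen]
{q0,q1,q2,q3} --0--> {q0,q1,q2,q3}  [seen]
{q0,q1,q2,q3} --1--> {q0,q1,q2,q3}  [seen]
{q1,q2,q3} --0--> {q0,q1,q3}  [seen]
{q1,q2,q3} --1--> {q0,q1,q2,q3}  [seen]
Reachable DFA states: {q0}, {q1,q2}, {q0,q1,q2}, {q0,q1,q3}, {q0,q1,q2,q3}, {q1,q2,q3}.
Accepting DFA states (contain an NFA accepting state): {q0}, {q1,q2}, {q0,q1,q2}, {q0,q1,q3}, {q0,q1,q2,q3}, {q1,q2,q3}.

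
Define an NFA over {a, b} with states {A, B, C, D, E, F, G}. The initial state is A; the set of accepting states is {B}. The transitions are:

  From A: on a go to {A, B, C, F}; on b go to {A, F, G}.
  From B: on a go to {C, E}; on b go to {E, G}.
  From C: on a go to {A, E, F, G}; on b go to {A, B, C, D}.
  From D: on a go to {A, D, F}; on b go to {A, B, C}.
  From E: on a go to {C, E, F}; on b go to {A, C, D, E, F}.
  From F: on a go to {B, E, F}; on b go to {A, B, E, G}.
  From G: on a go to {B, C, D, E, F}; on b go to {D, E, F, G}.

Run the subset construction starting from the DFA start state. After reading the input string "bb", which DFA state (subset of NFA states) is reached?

Start: {A}.
δ(A,b) = {A, F, G}.
Union: {A, F, G}.
After b: {A, F, G}.
δ(A,b) = {A, F, G}; δ(F,b) = {A, B, E, G}; δ(G,b) = {D, E, F, G}.
Union: {A, B, D, E, F, G}.
After b: {A, B, D, E, F, G}.

{A, B, D, E, F, G}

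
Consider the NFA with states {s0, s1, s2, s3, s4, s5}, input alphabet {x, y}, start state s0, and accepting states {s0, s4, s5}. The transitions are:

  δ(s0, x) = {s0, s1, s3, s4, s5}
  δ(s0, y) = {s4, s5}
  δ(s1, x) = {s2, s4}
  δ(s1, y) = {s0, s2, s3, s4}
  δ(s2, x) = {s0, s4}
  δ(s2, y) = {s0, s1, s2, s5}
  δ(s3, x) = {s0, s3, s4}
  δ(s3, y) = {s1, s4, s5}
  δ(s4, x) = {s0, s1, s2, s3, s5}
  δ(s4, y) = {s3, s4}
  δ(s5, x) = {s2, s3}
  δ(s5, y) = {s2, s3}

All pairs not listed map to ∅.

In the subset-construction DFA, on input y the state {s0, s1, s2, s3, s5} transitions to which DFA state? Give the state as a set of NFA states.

{s0, s1, s2, s3, s4, s5}

δ(s0,y) = {s4, s5}; δ(s1,y) = {s0, s2, s3, s4}; δ(s2,y) = {s0, s1, s2, s5}; δ(s3,y) = {s1, s4, s5}; δ(s5,y) = {s2, s3}.
Union: {s0, s1, s2, s3, s4, s5}.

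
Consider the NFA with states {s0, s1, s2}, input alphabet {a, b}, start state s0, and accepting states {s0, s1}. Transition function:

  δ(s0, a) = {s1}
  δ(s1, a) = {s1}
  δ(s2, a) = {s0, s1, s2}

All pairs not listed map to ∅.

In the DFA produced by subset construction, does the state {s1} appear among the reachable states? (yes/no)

Start state of the DFA: {s0}.
{s0} --a--> {s1}  [new]
{s0} --b--> ∅  [new]
{s1} --a--> {s1}  [seen]
{s1} --b--> ∅  [seen]
∅ --a--> ∅  [seen]
∅ --b--> ∅  [seen]
Reachable DFA states: {s0}, {s1}, ∅.
{s1} is among them.

yes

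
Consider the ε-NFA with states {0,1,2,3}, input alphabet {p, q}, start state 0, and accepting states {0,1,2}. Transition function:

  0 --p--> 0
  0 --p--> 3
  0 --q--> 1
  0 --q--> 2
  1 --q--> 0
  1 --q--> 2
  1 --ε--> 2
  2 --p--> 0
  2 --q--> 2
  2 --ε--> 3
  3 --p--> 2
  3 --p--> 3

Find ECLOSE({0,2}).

{0,2,3}

Begin with {0,2}.
2 →ε {3}; add 3.
ε-closure = {0,2,3}.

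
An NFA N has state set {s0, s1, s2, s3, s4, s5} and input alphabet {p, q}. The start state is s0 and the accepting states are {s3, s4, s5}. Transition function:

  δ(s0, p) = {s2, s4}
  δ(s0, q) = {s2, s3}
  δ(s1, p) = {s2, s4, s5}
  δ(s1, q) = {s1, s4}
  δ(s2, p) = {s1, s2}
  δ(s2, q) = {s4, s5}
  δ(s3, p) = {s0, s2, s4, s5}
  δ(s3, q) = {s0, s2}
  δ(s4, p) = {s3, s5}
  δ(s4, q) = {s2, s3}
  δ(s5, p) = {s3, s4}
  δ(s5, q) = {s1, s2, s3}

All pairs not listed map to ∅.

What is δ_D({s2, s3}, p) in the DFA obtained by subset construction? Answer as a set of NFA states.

{s0, s1, s2, s4, s5}

δ(s2,p) = {s1, s2}; δ(s3,p) = {s0, s2, s4, s5}.
Union: {s0, s1, s2, s4, s5}.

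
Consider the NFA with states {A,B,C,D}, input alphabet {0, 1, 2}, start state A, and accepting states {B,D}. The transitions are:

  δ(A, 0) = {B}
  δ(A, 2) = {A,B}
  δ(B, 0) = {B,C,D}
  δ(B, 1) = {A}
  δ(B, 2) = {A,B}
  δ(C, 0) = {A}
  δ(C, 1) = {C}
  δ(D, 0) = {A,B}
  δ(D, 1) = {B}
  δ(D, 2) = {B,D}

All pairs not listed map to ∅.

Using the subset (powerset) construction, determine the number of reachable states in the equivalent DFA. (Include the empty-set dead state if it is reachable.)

10

Start state of the DFA: {A}.
{A} --0--> {B}  [new]
{A} --1--> ∅  [new]
{A} --2--> {A,B}  [new]
{B} --0--> {B,C,D}  [new]
{B} --1--> {A}  [seen]
{B} --2--> {A,B}  [seen]
∅ --0--> ∅  [seen]
∅ --1--> ∅  [seen]
∅ --2--> ∅  [seen]
{A,B} --0--> {B,C,D}  [seen]
{A,B} --1--> {A}  [seen]
{A,B} --2--> {A,B}  [seen]
{B,C,D} --0--> {A,B,C,D}  [new]
{B,C,D} --1--> {A,B,C}  [new]
{B,C,D} --2--> {A,B,D}  [new]
{A,B,C,D} --0--> {A,B,C,D}  [seen]
{A,B,C,D} --1--> {A,B,C}  [seen]
{A,B,C,D} --2--> {A,B,D}  [seen]
{A,B,C} --0--> {A,B,C,D}  [seen]
{A,B,C} --1--> {A,C}  [new]
{A,B,C} --2--> {A,B}  [seen]
{A,B,D} --0--> {A,B,C,D}  [seen]
{A,B,D} --1--> {A,B}  [seen]
{A,B,D} --2--> {A,B,D}  [seen]
{A,C} --0--> {A,B}  [seen]
{A,C} --1--> {C}  [new]
{A,C} --2--> {A,B}  [seen]
{C} --0--> {A}  [seen]
{C} --1--> {C}  [seen]
{C} --2--> ∅  [seen]
Reachable DFA states: {A}, {B}, ∅, {A,B}, {B,C,D}, {A,B,C,D}, {A,B,C}, {A,B,D}, {A,C}, {C}.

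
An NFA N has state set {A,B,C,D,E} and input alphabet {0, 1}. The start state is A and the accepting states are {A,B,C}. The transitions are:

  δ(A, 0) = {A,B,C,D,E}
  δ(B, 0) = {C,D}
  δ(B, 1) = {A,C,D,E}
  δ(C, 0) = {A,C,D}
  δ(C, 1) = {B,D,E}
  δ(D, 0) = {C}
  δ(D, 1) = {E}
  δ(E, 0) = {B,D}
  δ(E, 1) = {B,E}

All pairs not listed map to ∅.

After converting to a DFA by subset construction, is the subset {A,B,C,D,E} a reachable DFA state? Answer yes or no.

yes

Start state of the DFA: {A}.
{A} --0--> {A,B,C,D,E}  [new]
{A} --1--> ∅  [new]
{A,B,C,D,E} --0--> {A,B,C,D,E}  [seen]
{A,B,C,D,E} --1--> {A,B,C,D,E}  [seen]
∅ --0--> ∅  [seen]
∅ --1--> ∅  [seen]
Reachable DFA states: {A}, {A,B,C,D,E}, ∅.
{A,B,C,D,E} is among them.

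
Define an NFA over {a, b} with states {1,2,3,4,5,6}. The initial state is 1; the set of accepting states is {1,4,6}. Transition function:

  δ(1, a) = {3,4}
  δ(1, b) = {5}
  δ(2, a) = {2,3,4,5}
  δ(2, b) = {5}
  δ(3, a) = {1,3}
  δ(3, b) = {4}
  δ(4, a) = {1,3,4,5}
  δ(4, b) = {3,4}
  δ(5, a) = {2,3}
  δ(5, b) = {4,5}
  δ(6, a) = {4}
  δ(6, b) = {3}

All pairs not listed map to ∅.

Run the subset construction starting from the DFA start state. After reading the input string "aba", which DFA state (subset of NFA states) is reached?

{1,3,4,5}

Start: {1}.
δ(1,a) = {3,4}.
Union: {3,4}.
After a: {3,4}.
δ(3,b) = {4}; δ(4,b) = {3,4}.
Union: {3,4}.
After b: {3,4}.
δ(3,a) = {1,3}; δ(4,a) = {1,3,4,5}.
Union: {1,3,4,5}.
After a: {1,3,4,5}.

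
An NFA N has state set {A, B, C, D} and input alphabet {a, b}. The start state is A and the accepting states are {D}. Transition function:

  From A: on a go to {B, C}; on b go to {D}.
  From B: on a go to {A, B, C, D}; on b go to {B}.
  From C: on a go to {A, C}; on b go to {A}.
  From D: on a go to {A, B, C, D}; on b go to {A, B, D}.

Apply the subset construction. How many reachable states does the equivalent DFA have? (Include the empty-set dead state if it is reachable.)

Start state of the DFA: {A}.
{A} --a--> {B, C}  [new]
{A} --b--> {D}  [new]
{B, C} --a--> {A, B, C, D}  [new]
{B, C} --b--> {A, B}  [new]
{D} --a--> {A, B, C, D}  [seen]
{D} --b--> {A, B, D}  [new]
{A, B, C, D} --a--> {A, B, C, D}  [seen]
{A, B, C, D} --b--> {A, B, D}  [seen]
{A, B} --a--> {A, B, C, D}  [seen]
{A, B} --b--> {B, D}  [new]
{A, B, D} --a--> {A, B, C, D}  [seen]
{A, B, D} --b--> {A, B, D}  [seen]
{B, D} --a--> {A, B, C, D}  [seen]
{B, D} --b--> {A, B, D}  [seen]
Reachable DFA states: {A}, {B, C}, {D}, {A, B, C, D}, {A, B}, {A, B, D}, {B, D}.

7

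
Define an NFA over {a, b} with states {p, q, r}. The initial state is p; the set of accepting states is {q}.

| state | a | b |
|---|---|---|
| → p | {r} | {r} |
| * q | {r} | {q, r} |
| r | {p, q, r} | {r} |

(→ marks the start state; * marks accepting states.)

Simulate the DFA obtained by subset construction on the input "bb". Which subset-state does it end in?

{r}

Start: {p}.
δ(p,b) = {r}.
Union: {r}.
After b: {r}.
δ(r,b) = {r}.
Union: {r}.
After b: {r}.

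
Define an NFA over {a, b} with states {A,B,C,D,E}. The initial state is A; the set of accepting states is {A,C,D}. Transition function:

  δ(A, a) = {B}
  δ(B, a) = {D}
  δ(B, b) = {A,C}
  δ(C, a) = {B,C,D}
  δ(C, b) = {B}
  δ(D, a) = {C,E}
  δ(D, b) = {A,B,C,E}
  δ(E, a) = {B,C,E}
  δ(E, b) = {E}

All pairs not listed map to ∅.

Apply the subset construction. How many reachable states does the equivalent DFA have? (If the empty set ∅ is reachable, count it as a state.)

Start state of the DFA: {A}.
{A} --a--> {B}  [new]
{A} --b--> ∅  [new]
{B} --a--> {D}  [new]
{B} --b--> {A,C}  [new]
∅ --a--> ∅  [seen]
∅ --b--> ∅  [seen]
{D} --a--> {C,E}  [new]
{D} --b--> {A,B,C,E}  [new]
{A,C} --a--> {B,C,D}  [new]
{A,C} --b--> {B}  [seen]
{C,E} --a--> {B,C,D,E}  [new]
{C,E} --b--> {B,E}  [new]
{A,B,C,E} --a--> {B,C,D,E}  [seen]
{A,B,C,E} --b--> {A,B,C,E}  [seen]
{B,C,D} --a--> {B,C,D,E}  [seen]
{B,C,D} --b--> {A,B,C,E}  [seen]
{B,C,D,E} --a--> {B,C,D,E}  [seen]
{B,C,D,E} --b--> {A,B,C,E}  [seen]
{B,E} --a--> {B,C,D,E}  [seen]
{B,E} --b--> {A,C,E}  [new]
{A,C,E} --a--> {B,C,D,E}  [seen]
{A,C,E} --b--> {B,E}  [seen]
Reachable DFA states: {A}, {B}, ∅, {D}, {A,C}, {C,E}, {A,B,C,E}, {B,C,D}, {B,C,D,E}, {B,E}, {A,C,E}.

11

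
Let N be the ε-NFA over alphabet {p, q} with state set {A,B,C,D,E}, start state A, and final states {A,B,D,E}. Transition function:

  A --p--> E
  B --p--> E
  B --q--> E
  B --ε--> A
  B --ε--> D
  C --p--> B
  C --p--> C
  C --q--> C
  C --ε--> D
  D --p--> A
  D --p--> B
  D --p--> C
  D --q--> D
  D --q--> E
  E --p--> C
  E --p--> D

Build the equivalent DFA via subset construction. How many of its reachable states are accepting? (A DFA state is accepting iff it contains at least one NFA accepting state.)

Start state of the DFA: {A} (ε-closure of the NFA start).
{A} --p--> {E}  [new]
{A} --q--> ∅  [new]
{E} --p--> {C,D}  [new]
{E} --q--> ∅  [seen]
∅ --p--> ∅  [seen]
∅ --q--> ∅  [seen]
{C,D} --p--> {A,B,C,D}  [new]
{C,D} --q--> {C,D,E}  [new]
{A,B,C,D} --p--> {A,B,C,D,E}  [new]
{A,B,C,D} --q--> {C,D,E}  [seen]
{C,D,E} --p--> {A,B,C,D}  [seen]
{C,D,E} --q--> {C,D,E}  [seen]
{A,B,C,D,E} --p--> {A,B,C,D,E}  [seen]
{A,B,C,D,E} --q--> {C,D,E}  [seen]
Reachable DFA states: {A}, {E}, ∅, {C,D}, {A,B,C,D}, {C,D,E}, {A,B,C,D,E}.
Accepting DFA states (contain an NFA accepting state): {A}, {E}, {C,D}, {A,B,C,D}, {C,D,E}, {A,B,C,D,E}.

6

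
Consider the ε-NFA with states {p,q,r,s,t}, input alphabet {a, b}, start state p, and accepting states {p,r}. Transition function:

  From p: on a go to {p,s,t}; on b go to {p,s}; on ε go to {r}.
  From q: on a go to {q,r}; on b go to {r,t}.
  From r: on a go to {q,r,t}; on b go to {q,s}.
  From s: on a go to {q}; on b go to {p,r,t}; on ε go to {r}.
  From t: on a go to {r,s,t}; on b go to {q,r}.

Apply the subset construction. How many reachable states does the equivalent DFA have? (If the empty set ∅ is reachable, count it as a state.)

Start state of the DFA: {p,r} (ε-closure of the NFA start).
{p,r} --a--> {p,q,r,s,t}  [new]
{p,r} --b--> {p,q,r,s}  [new]
{p,q,r,s,t} --a--> {p,q,r,s,t}  [seen]
{p,q,r,s,t} --b--> {p,q,r,s,t}  [seen]
{p,q,r,s} --a--> {p,q,r,s,t}  [seen]
{p,q,r,s} --b--> {p,q,r,s,t}  [seen]
Reachable DFA states: {p,r}, {p,q,r,s,t}, {p,q,r,s}.

3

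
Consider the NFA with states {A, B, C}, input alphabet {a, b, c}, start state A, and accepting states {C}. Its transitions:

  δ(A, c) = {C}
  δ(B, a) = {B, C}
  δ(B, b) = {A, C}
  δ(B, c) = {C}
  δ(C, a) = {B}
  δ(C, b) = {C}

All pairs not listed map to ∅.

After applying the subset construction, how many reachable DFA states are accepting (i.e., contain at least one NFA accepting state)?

Start state of the DFA: {A}.
{A} --a--> ∅  [new]
{A} --b--> ∅  [seen]
{A} --c--> {C}  [new]
∅ --a--> ∅  [seen]
∅ --b--> ∅  [seen]
∅ --c--> ∅  [seen]
{C} --a--> {B}  [new]
{C} --b--> {C}  [seen]
{C} --c--> ∅  [seen]
{B} --a--> {B, C}  [new]
{B} --b--> {A, C}  [new]
{B} --c--> {C}  [seen]
{B, C} --a--> {B, C}  [seen]
{B, C} --b--> {A, C}  [seen]
{B, C} --c--> {C}  [seen]
{A, C} --a--> {B}  [seen]
{A, C} --b--> {C}  [seen]
{A, C} --c--> {C}  [seen]
Reachable DFA states: {A}, ∅, {C}, {B}, {B, C}, {A, C}.
Accepting DFA states (contain an NFA accepting state): {C}, {B, C}, {A, C}.

3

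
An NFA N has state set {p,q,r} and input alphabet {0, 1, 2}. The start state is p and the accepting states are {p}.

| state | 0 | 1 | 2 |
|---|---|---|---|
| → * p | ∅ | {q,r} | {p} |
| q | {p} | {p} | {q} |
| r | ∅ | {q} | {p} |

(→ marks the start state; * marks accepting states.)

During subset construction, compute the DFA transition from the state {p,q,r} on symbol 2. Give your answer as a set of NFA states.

δ(p,2) = {p}; δ(q,2) = {q}; δ(r,2) = {p}.
Union: {p,q}.

{p,q}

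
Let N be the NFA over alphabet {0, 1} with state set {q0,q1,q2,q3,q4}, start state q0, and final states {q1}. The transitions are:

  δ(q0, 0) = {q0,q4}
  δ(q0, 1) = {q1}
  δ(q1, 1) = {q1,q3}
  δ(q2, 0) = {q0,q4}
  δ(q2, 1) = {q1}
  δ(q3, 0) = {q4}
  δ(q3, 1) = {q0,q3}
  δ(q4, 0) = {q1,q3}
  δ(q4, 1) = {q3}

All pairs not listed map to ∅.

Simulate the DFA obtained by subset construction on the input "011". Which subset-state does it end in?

Start: {q0}.
δ(q0,0) = {q0,q4}.
Union: {q0,q4}.
After 0: {q0,q4}.
δ(q0,1) = {q1}; δ(q4,1) = {q3}.
Union: {q1,q3}.
After 1: {q1,q3}.
δ(q1,1) = {q1,q3}; δ(q3,1) = {q0,q3}.
Union: {q0,q1,q3}.
After 1: {q0,q1,q3}.

{q0,q1,q3}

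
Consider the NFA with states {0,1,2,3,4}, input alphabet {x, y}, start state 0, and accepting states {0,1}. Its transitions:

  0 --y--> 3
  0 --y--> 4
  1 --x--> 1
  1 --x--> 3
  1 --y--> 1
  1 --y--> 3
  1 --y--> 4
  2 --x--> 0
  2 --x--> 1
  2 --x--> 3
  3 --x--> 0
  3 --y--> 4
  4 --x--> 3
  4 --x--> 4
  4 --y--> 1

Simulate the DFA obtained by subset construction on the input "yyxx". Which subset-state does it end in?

{0,1,3,4}

Start: {0}.
δ(0,y) = {3,4}.
Union: {3,4}.
After y: {3,4}.
δ(3,y) = {4}; δ(4,y) = {1}.
Union: {1,4}.
After y: {1,4}.
δ(1,x) = {1,3}; δ(4,x) = {3,4}.
Union: {1,3,4}.
After x: {1,3,4}.
δ(1,x) = {1,3}; δ(3,x) = {0}; δ(4,x) = {3,4}.
Union: {0,1,3,4}.
After x: {0,1,3,4}.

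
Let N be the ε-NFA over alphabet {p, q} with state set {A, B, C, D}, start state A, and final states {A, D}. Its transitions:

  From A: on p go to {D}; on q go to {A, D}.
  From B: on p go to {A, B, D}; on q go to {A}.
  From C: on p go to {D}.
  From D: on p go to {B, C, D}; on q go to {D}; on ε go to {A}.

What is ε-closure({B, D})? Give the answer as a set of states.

Begin with {B, D}.
D →ε {A}; add A.
ε-closure = {A, B, D}.

{A, B, D}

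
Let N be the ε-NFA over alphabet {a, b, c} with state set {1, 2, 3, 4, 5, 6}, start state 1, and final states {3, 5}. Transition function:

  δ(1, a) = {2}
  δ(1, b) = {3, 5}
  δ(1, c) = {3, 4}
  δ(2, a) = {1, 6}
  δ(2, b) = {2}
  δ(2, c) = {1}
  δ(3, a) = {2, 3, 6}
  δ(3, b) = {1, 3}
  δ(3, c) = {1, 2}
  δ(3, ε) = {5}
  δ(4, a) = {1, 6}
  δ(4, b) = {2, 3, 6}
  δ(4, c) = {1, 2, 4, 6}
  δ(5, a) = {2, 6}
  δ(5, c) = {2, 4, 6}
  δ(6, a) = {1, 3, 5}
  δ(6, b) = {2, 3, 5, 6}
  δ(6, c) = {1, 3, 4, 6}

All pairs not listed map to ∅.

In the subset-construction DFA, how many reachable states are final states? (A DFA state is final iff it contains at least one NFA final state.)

8

Start state of the DFA: {1} (ε-closure of the NFA start).
{1} --a--> {2}  [new]
{1} --b--> {3, 5}  [new]
{1} --c--> {3, 4, 5}  [new]
{2} --a--> {1, 6}  [new]
{2} --b--> {2}  [seen]
{2} --c--> {1}  [seen]
{3, 5} --a--> {2, 3, 5, 6}  [new]
{3, 5} --b--> {1, 3, 5}  [new]
{3, 5} --c--> {1, 2, 4, 6}  [new]
{3, 4, 5} --a--> {1, 2, 3, 5, 6}  [new]
{3, 4, 5} --b--> {1, 2, 3, 5, 6}  [seen]
{3, 4, 5} --c--> {1, 2, 4, 6}  [seen]
{1, 6} --a--> {1, 2, 3, 5}  [new]
{1, 6} --b--> {2, 3, 5, 6}  [seen]
{1, 6} --c--> {1, 3, 4, 5, 6}  [new]
{2, 3, 5, 6} --a--> {1, 2, 3, 5, 6}  [seen]
{2, 3, 5, 6} --b--> {1, 2, 3, 5, 6}  [seen]
{2, 3, 5, 6} --c--> {1, 2, 3, 4, 5, 6}  [new]
{1, 3, 5} --a--> {2, 3, 5, 6}  [seen]
{1, 3, 5} --b--> {1, 3, 5}  [seen]
{1, 3, 5} --c--> {1, 2, 3, 4, 5, 6}  [seen]
{1, 2, 4, 6} --a--> {1, 2, 3, 5, 6}  [seen]
{1, 2, 4, 6} --b--> {2, 3, 5, 6}  [seen]
{1, 2, 4, 6} --c--> {1, 2, 3, 4, 5, 6}  [seen]
{1, 2, 3, 5, 6} --a--> {1, 2, 3, 5, 6}  [seen]
{1, 2, 3, 5, 6} --b--> {1, 2, 3, 5, 6}  [seen]
{1, 2, 3, 5, 6} --c--> {1, 2, 3, 4, 5, 6}  [seen]
{1, 2, 3, 5} --a--> {1, 2, 3, 5, 6}  [seen]
{1, 2, 3, 5} --b--> {1, 2, 3, 5}  [seen]
{1, 2, 3, 5} --c--> {1, 2, 3, 4, 5, 6}  [seen]
{1, 3, 4, 5, 6} --a--> {1, 2, 3, 5, 6}  [seen]
{1, 3, 4, 5, 6} --b--> {1, 2, 3, 5, 6}  [seen]
{1, 3, 4, 5, 6} --c--> {1, 2, 3, 4, 5, 6}  [seen]
{1, 2, 3, 4, 5, 6} --a--> {1, 2, 3, 5, 6}  [seen]
{1, 2, 3, 4, 5, 6} --b--> {1, 2, 3, 5, 6}  [seen]
{1, 2, 3, 4, 5, 6} --c--> {1, 2, 3, 4, 5, 6}  [seen]
Reachable DFA states: {1}, {2}, {3, 5}, {3, 4, 5}, {1, 6}, {2, 3, 5, 6}, {1, 3, 5}, {1, 2, 4, 6}, {1, 2, 3, 5, 6}, {1, 2, 3, 5}, {1, 3, 4, 5, 6}, {1, 2, 3, 4, 5, 6}.
Accepting DFA states (contain an NFA accepting state): {3, 5}, {3, 4, 5}, {2, 3, 5, 6}, {1, 3, 5}, {1, 2, 3, 5, 6}, {1, 2, 3, 5}, {1, 3, 4, 5, 6}, {1, 2, 3, 4, 5, 6}.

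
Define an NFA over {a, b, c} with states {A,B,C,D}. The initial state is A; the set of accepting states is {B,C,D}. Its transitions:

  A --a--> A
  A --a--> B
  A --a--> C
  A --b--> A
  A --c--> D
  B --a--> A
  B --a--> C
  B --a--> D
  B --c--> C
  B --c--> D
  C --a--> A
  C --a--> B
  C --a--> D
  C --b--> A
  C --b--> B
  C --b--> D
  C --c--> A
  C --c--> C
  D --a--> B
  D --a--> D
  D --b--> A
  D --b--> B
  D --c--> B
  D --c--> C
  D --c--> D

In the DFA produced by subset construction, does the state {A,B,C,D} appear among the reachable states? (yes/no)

yes

Start state of the DFA: {A}.
{A} --a--> {A,B,C}  [new]
{A} --b--> {A}  [seen]
{A} --c--> {D}  [new]
{A,B,C} --a--> {A,B,C,D}  [new]
{A,B,C} --b--> {A,B,D}  [new]
{A,B,C} --c--> {A,C,D}  [new]
{D} --a--> {B,D}  [new]
{D} --b--> {A,B}  [new]
{D} --c--> {B,C,D}  [new]
{A,B,C,D} --a--> {A,B,C,D}  [seen]
{A,B,C,D} --b--> {A,B,D}  [seen]
{A,B,C,D} --c--> {A,B,C,D}  [seen]
{A,B,D} --a--> {A,B,C,D}  [seen]
{A,B,D} --b--> {A,B}  [seen]
{A,B,D} --c--> {B,C,D}  [seen]
{A,C,D} --a--> {A,B,C,D}  [seen]
{A,C,D} --b--> {A,B,D}  [seen]
{A,C,D} --c--> {A,B,C,D}  [seen]
{B,D} --a--> {A,B,C,D}  [seen]
{B,D} --b--> {A,B}  [seen]
{B,D} --c--> {B,C,D}  [seen]
{A,B} --a--> {A,B,C,D}  [seen]
{A,B} --b--> {A}  [seen]
{A,B} --c--> {C,D}  [new]
{B,C,D} --a--> {A,B,C,D}  [seen]
{B,C,D} --b--> {A,B,D}  [seen]
{B,C,D} --c--> {A,B,C,D}  [seen]
{C,D} --a--> {A,B,D}  [seen]
{C,D} --b--> {A,B,D}  [seen]
{C,D} --c--> {A,B,C,D}  [seen]
Reachable DFA states: {A}, {A,B,C}, {D}, {A,B,C,D}, {A,B,D}, {A,C,D}, {B,D}, {A,B}, {B,C,D}, {C,D}.
{A,B,C,D} is among them.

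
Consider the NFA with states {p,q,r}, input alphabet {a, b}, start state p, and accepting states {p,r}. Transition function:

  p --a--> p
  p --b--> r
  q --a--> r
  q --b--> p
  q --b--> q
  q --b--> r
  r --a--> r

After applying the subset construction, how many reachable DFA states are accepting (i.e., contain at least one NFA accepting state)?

Start state of the DFA: {p}.
{p} --a--> {p}  [seen]
{p} --b--> {r}  [new]
{r} --a--> {r}  [seen]
{r} --b--> ∅  [new]
∅ --a--> ∅  [seen]
∅ --b--> ∅  [seen]
Reachable DFA states: {p}, {r}, ∅.
Accepting DFA states (contain an NFA accepting state): {p}, {r}.

2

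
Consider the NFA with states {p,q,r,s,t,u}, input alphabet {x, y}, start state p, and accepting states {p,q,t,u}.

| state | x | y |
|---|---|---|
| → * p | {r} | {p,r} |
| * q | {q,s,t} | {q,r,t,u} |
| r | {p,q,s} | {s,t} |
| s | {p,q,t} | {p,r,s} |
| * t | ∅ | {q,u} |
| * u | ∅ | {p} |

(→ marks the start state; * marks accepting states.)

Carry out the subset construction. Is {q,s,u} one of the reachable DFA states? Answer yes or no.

Start state of the DFA: {p}.
{p} --x--> {r}  [new]
{p} --y--> {p,r}  [new]
{r} --x--> {p,q,s}  [new]
{r} --y--> {s,t}  [new]
{p,r} --x--> {p,q,r,s}  [new]
{p,r} --y--> {p,r,s,t}  [new]
{p,q,s} --x--> {p,q,r,s,t}  [new]
{p,q,s} --y--> {p,q,r,s,t,u}  [new]
{s,t} --x--> {p,q,t}  [new]
{s,t} --y--> {p,q,r,s,u}  [new]
{p,q,r,s} --x--> {p,q,r,s,t}  [seen]
{p,q,r,s} --y--> {p,q,r,s,t,u}  [seen]
{p,r,s,t} --x--> {p,q,r,s,t}  [seen]
{p,r,s,t} --y--> {p,q,r,s,t,u}  [seen]
{p,q,r,s,t} --x--> {p,q,r,s,t}  [seen]
{p,q,r,s,t} --y--> {p,q,r,s,t,u}  [seen]
{p,q,r,s,t,u} --x--> {p,q,r,s,t}  [seen]
{p,q,r,s,t,u} --y--> {p,q,r,s,t,u}  [seen]
{p,q,t} --x--> {q,r,s,t}  [new]
{p,q,t} --y--> {p,q,r,t,u}  [new]
{p,q,r,s,u} --x--> {p,q,r,s,t}  [seen]
{p,q,r,s,u} --y--> {p,q,r,s,t,u}  [seen]
{q,r,s,t} --x--> {p,q,s,t}  [new]
{q,r,s,t} --y--> {p,q,r,s,t,u}  [seen]
{p,q,r,t,u} --x--> {p,q,r,s,t}  [seen]
{p,q,r,t,u} --y--> {p,q,r,s,t,u}  [seen]
{p,q,s,t} --x--> {p,q,r,s,t}  [seen]
{p,q,s,t} --y--> {p,q,r,s,t,u}  [seen]
Reachable DFA states: {p}, {r}, {p,r}, {p,q,s}, {s,t}, {p,q,r,s}, {p,r,s,t}, {p,q,r,s,t}, {p,q,r,s,t,u}, {p,q,t}, {p,q,r,s,u}, {q,r,s,t}, {p,q,r,t,u}, {p,q,s,t}.
{q,s,u} is not among them.

no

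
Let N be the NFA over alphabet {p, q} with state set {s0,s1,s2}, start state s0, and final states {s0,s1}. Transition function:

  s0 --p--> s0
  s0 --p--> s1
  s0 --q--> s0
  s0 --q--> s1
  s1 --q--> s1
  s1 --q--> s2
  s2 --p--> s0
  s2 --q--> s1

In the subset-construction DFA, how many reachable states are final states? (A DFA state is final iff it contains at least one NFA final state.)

3

Start state of the DFA: {s0}.
{s0} --p--> {s0,s1}  [new]
{s0} --q--> {s0,s1}  [seen]
{s0,s1} --p--> {s0,s1}  [seen]
{s0,s1} --q--> {s0,s1,s2}  [new]
{s0,s1,s2} --p--> {s0,s1}  [seen]
{s0,s1,s2} --q--> {s0,s1,s2}  [seen]
Reachable DFA states: {s0}, {s0,s1}, {s0,s1,s2}.
Accepting DFA states (contain an NFA accepting state): {s0}, {s0,s1}, {s0,s1,s2}.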